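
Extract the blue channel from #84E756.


Color: #84E756
R = 84 = 132
G = E7 = 231
B = 56 = 86
Blue = 86


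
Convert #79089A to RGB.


79 → 121 (R)
08 → 8 (G)
9A → 154 (B)
= RGB(121, 8, 154)


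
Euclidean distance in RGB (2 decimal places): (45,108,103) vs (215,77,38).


d = √[(R₁-R₂)² + (G₁-G₂)² + (B₁-B₂)²]
d = √[(45-215)² + (108-77)² + (103-38)²]
d = √[28900 + 961 + 4225]
d = √34086
d ≈ 184.62


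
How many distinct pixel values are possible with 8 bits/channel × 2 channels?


Total bits = 8 bits/channel × 2 channels = 16 bits
Distinct pixel values = 2^16
= 65,536 pixel values


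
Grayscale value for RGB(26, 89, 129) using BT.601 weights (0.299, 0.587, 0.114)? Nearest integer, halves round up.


Gray = 0.299×R + 0.587×G + 0.114×B
Gray = 0.299×26 + 0.587×89 + 0.114×129
Gray = 7.774 + 52.243 + 14.706
Gray = 74.723 → round half up → 75
Gray = 75


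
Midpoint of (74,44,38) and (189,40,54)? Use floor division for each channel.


Midpoint: each channel = ⌊(C₁+C₂)/2⌋
R: ⌊(74+189)/2⌋ = 131
G: ⌊(44+40)/2⌋ = 42
B: ⌊(38+54)/2⌋ = 46
= RGB(131, 42, 46)


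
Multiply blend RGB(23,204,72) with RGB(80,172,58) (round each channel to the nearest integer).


Multiply: C = A×B/255, rounded to nearest integer
R: 23×80/255 = 1840/255 ≈ 7.216 → 7
G: 204×172/255 = 35088/255 ≈ 137.600 → 138
B: 72×58/255 = 4176/255 ≈ 16.376 → 16
= RGB(7, 138, 16)


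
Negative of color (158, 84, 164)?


Invert: (255-R, 255-G, 255-B)
R: 255-158 = 97
G: 255-84 = 171
B: 255-164 = 91
= RGB(97, 171, 91)


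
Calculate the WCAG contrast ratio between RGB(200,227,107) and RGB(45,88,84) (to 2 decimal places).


Linearize each sRGB channel c=v/255: c/12.92 if c ≤ 0.04045 else ((c+0.055)/1.055)^2.4
L = 0.2126×R_lin + 0.7152×G_lin + 0.0722×B_lin
Color 1 (200,227,107):
  R=200: 200/255≈0.7843 > 0.04045 → ((0.7843+0.055)/1.055)^2.4 ≈ 0.57758
  G=227: 227/255≈0.8902 > 0.04045 → ((0.8902+0.055)/1.055)^2.4 ≈ 0.76815
  B=107: 107/255≈0.4196 > 0.04045 → ((0.4196+0.055)/1.055)^2.4 ≈ 0.14703
  L1 = 0.2126×0.57758 + 0.7152×0.76815 + 0.0722×0.14703 ≈ 0.68279
Color 2 (45,88,84):
  R=45: 45/255≈0.1765 > 0.04045 → ((0.1765+0.055)/1.055)^2.4 ≈ 0.02624
  G=88: 88/255≈0.3451 > 0.04045 → ((0.3451+0.055)/1.055)^2.4 ≈ 0.09759
  B=84: 84/255≈0.3294 > 0.04045 → ((0.3294+0.055)/1.055)^2.4 ≈ 0.08866
  L2 = 0.2126×0.02624 + 0.7152×0.09759 + 0.0722×0.08866 ≈ 0.08177
Lighter = 0.68279, Darker = 0.08177
Ratio = (L_lighter + 0.05) / (L_darker + 0.05)
Ratio = (0.68279 + 0.05) / (0.08177 + 0.05) = 0.73279 / 0.13177 ≈ 5.5610
Ratio ≈ 5.56:1


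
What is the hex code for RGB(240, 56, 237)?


R = 240 → F0 (hex)
G = 56 → 38 (hex)
B = 237 → ED (hex)
Hex = #F038ED


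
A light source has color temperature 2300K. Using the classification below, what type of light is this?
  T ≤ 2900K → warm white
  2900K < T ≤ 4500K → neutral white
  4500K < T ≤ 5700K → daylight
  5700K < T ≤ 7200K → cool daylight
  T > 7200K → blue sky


Temperature: 2300K
2300K ≤ 2900K → warm white
Classification: warm white


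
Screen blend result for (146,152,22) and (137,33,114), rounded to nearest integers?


Screen: C = 255 - (255-A)×(255-B)/255, rounded to nearest integer
R: 255 - (255-146)×(255-137)/255 = 255 - 12862/255 ≈ 255 - 50.439 = 204.561 → 205
G: 255 - (255-152)×(255-33)/255 = 255 - 22866/255 ≈ 255 - 89.671 = 165.329 → 165
B: 255 - (255-22)×(255-114)/255 = 255 - 32853/255 ≈ 255 - 128.835 = 126.165 → 126
= RGB(205, 165, 126)


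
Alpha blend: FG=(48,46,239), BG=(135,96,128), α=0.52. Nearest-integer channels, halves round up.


C = α×F + (1-α)×B, with 1-α = 0.48
R: 0.52×48 + 0.48×135 = 24.96 + 64.80 = 89.76 → 90
G: 0.52×46 + 0.48×96 = 23.92 + 46.08 = 70.00 → 70
B: 0.52×239 + 0.48×128 = 124.28 + 61.44 = 185.72 → 186
= RGB(90, 70, 186)


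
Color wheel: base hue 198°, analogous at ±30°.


Base hue: 198°
Left analog: (198 - 30) mod 360 = 168°
Right analog: (198 + 30) mod 360 = 228°
Analogous hues = 168° and 228°


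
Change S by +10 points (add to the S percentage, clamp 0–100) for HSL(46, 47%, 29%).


Original S = 47%
Adjustment = +10 percentage points
New S = 47 + (10) = 57
Clamp to [0, 100] → 57
= HSL(46°, 57%, 29%)


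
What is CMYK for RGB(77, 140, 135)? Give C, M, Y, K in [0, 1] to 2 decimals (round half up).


R'=77/255≈0.3020, G'=140/255≈0.5490, B'=135/255≈0.5294
K = 1 - max(R',G',B') = 1 - 140/255 = 115/255 = 0.45098… → 0.45
(1-R'-K)/(1-K) simplifies to (max-R)/max with max = 140:
C = (140-77)/140 = 63/140 = 0.45 → 0.45
M = (140-140)/140 = 0/140 = 0 → 0.00
Y = (140-135)/140 = 5/140 = 0.03571… → 0.04
= CMYK(0.45, 0.00, 0.04, 0.45)


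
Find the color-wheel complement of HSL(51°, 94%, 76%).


Complement = opposite side of color wheel = hue + 180°
H' = (51 + 180) mod 360 = 231°
S and L unchanged.
= HSL(231°, 94%, 76%)


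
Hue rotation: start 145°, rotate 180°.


New hue = (H + rotation) mod 360
New hue = (145 + 180) mod 360
= 325 mod 360
= 325°


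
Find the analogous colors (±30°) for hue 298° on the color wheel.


Base hue: 298°
Left analog: (298 - 30) mod 360 = 268°
Right analog: (298 + 30) mod 360 = 328°
Analogous hues = 268° and 328°


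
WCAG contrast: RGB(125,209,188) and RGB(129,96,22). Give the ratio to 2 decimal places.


Linearize each sRGB channel c=v/255: c/12.92 if c ≤ 0.04045 else ((c+0.055)/1.055)^2.4
L = 0.2126×R_lin + 0.7152×G_lin + 0.0722×B_lin
Color 1 (125,209,188):
  R=125: 125/255≈0.4902 > 0.04045 → ((0.4902+0.055)/1.055)^2.4 ≈ 0.20508
  G=209: 209/255≈0.8196 > 0.04045 → ((0.8196+0.055)/1.055)^2.4 ≈ 0.63760
  B=188: 188/255≈0.7373 > 0.04045 → ((0.7373+0.055)/1.055)^2.4 ≈ 0.50289
  L1 = 0.2126×0.20508 + 0.7152×0.63760 + 0.0722×0.50289 ≈ 0.53592
Color 2 (129,96,22):
  R=129: 129/255≈0.5059 > 0.04045 → ((0.5059+0.055)/1.055)^2.4 ≈ 0.21953
  G=96: 96/255≈0.3765 > 0.04045 → ((0.3765+0.055)/1.055)^2.4 ≈ 0.11697
  B=22: 22/255≈0.0863 > 0.04045 → ((0.0863+0.055)/1.055)^2.4 ≈ 0.00802
  L2 = 0.2126×0.21953 + 0.7152×0.11697 + 0.0722×0.00802 ≈ 0.13091
Lighter = 0.53592, Darker = 0.13091
Ratio = (L_lighter + 0.05) / (L_darker + 0.05)
Ratio = (0.53592 + 0.05) / (0.13091 + 0.05) = 0.58592 / 0.18091 ≈ 3.2388
Ratio ≈ 3.24:1


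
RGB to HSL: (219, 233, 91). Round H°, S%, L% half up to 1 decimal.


Normalize: R'=219/255≈0.8588, G'=233/255≈0.9137, B'=91/255≈0.3569
Max=233/255, Min=91/255, Δ=Max-Min=142/255
L = (Max+Min)/2 = (233+91)/510 = 324/510 = 0.63529… → L = 63.5%
L > 0.5 → S = Δ/(2-Max-Min) = 142/(510-233-91) = 142/186 = 0.76344… → S = 76.3%
(the 1/255 factors cancel in S and H, so raw channel differences can be used)
Max is G' → H = 60 × ((B-R)/Δ + 2) = 60 × ((91-219)/142 + 2)
  -128/142 + 2 = -0.9014… + 2 = 1.0985…
  H = 60 × 1.0985… = 65.915…° → H = 65.9°
= HSL(65.9°, 76.3%, 63.5%)


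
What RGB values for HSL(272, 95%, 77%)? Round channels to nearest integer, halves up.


H=272°, S=0.95, L=0.77
C = (1-|2L-1|)×S = (1-|0.54|)×0.95 = 0.437
H' = H/60 = 272/60 ≈ 4.5333; X = C×(1-|H' mod 2 - 1|) ≈ 0.2331
m = L - C/2 = 0.77 - 0.2185 = 0.5515
Sector ⌊H'⌋ = 4 → (R',G',B') = (≈0.2331, 0.0, 0.437)
RGB = ((R'+m)×255, (G'+m)×255, (B'+m)×255) = (200.0645, 140.6325, 252.0675)
Round half up → RGB(200, 141, 252)


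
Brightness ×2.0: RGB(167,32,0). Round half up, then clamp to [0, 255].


Multiply each channel by 2.0, round half up, clamp to [0, 255]
R: 167×2.0 = 334 → clamp → 255
G: 32×2.0 = 64
B: 0×2.0 = 0
= RGB(255, 64, 0)


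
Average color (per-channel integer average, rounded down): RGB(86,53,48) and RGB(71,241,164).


Midpoint: each channel = ⌊(C₁+C₂)/2⌋
R: ⌊(86+71)/2⌋ = 78
G: ⌊(53+241)/2⌋ = 147
B: ⌊(48+164)/2⌋ = 106
= RGB(78, 147, 106)


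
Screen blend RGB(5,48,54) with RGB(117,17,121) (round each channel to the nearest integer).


Screen: C = 255 - (255-A)×(255-B)/255, rounded to nearest integer
R: 255 - (255-5)×(255-117)/255 = 255 - 34500/255 ≈ 255 - 135.294 = 119.706 → 120
G: 255 - (255-48)×(255-17)/255 = 255 - 49266/255 ≈ 255 - 193.200 = 61.800 → 62
B: 255 - (255-54)×(255-121)/255 = 255 - 26934/255 ≈ 255 - 105.624 = 149.376 → 149
= RGB(120, 62, 149)


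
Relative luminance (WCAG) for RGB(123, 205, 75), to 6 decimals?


Linearize each channel (sRGB transfer function): c = v/255; c_lin = c/12.92 if c ≤ 0.04045, else ((c+0.055)/1.055)^2.4
  R: 123/255 ≈ 0.482353 > 0.04045 → ((0.482353+0.055)/1.055)^2.4 ≈ 0.198069
  G: 205/255 ≈ 0.803922 > 0.04045 → ((0.803922+0.055)/1.055)^2.4 ≈ 0.610496
  B: 75/255 ≈ 0.294118 > 0.04045 → ((0.294118+0.055)/1.055)^2.4 ≈ 0.070360
R_lin = 0.198069, G_lin = 0.610496, B_lin = 0.070360
L = 0.2126×R + 0.7152×G + 0.0722×B
L = 0.2126×0.198069 + 0.7152×0.610496 + 0.0722×0.070360
L ≈ 0.483816


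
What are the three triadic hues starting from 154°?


Triadic: equally spaced at 120° intervals
H1 = 154°
H2 = (154 + 120) mod 360 = 274°
H3 = (154 + 240) mod 360 = 34°
Triadic = 154°, 274°, 34°


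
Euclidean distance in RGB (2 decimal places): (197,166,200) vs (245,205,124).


d = √[(R₁-R₂)² + (G₁-G₂)² + (B₁-B₂)²]
d = √[(197-245)² + (166-205)² + (200-124)²]
d = √[2304 + 1521 + 5776]
d = √9601
d ≈ 97.98


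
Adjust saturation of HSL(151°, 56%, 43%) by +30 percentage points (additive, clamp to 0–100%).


Original S = 56%
Adjustment = +30 percentage points
New S = 56 + (30) = 86
Clamp to [0, 100] → 86
= HSL(151°, 86%, 43%)


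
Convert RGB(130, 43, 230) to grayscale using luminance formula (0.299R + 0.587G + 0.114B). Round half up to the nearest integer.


Gray = 0.299×R + 0.587×G + 0.114×B
Gray = 0.299×130 + 0.587×43 + 0.114×230
Gray = 38.870 + 25.241 + 26.220
Gray = 90.331 → round half up → 90
Gray = 90


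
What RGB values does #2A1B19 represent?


2A → 42 (R)
1B → 27 (G)
19 → 25 (B)
= RGB(42, 27, 25)


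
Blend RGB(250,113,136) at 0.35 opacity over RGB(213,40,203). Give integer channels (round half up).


C = α×F + (1-α)×B, with 1-α = 0.65
R: 0.35×250 + 0.65×213 = 87.50 + 138.45 = 225.95 → 226
G: 0.35×113 + 0.65×40 = 39.55 + 26.00 = 65.55 → 66
B: 0.35×136 + 0.65×203 = 47.60 + 131.95 = 179.55 → 180
= RGB(226, 66, 180)


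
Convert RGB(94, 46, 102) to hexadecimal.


R = 94 → 5E (hex)
G = 46 → 2E (hex)
B = 102 → 66 (hex)
Hex = #5E2E66


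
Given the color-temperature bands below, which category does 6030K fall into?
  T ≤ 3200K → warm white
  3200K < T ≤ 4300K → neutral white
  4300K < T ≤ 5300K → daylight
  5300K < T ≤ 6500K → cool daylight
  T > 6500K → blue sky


Temperature: 6030K
5300K < 6030K ≤ 6500K → cool daylight
Classification: cool daylight


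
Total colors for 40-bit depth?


Colors = 2^bits = 2^40
= 1,099,511,627,776 colors


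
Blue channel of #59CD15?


Color: #59CD15
R = 59 = 89
G = CD = 205
B = 15 = 21
Blue = 21


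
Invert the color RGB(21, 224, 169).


Invert: (255-R, 255-G, 255-B)
R: 255-21 = 234
G: 255-224 = 31
B: 255-169 = 86
= RGB(234, 31, 86)


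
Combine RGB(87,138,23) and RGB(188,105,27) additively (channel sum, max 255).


Additive: each channel = min(255, C₁+C₂)
R: 87+188 = 275 → 255
G: 138+105 = 243 → 243
B: 23+27 = 50 → 50
= RGB(255, 243, 50)


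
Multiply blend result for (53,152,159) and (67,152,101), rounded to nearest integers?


Multiply: C = A×B/255, rounded to nearest integer
R: 53×67/255 = 3551/255 ≈ 13.925 → 14
G: 152×152/255 = 23104/255 ≈ 90.604 → 91
B: 159×101/255 = 16059/255 ≈ 62.976 → 63
= RGB(14, 91, 63)


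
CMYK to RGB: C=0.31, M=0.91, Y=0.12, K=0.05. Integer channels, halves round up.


R = 255 × (1-C) × (1-K) = 255 × 0.69 × 0.95 = 167.1525 → 167
G = 255 × (1-M) × (1-K) = 255 × 0.09 × 0.95 = 21.8025 → 22
B = 255 × (1-Y) × (1-K) = 255 × 0.88 × 0.95 = 213.18 → 213
= RGB(167, 22, 213)


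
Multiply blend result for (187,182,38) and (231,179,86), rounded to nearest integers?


Multiply: C = A×B/255, rounded to nearest integer
R: 187×231/255 = 43197/255 ≈ 169.400 → 169
G: 182×179/255 = 32578/255 ≈ 127.757 → 128
B: 38×86/255 = 3268/255 ≈ 12.816 → 13
= RGB(169, 128, 13)


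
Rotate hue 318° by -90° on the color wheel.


New hue = (H + rotation) mod 360
New hue = (318 -90) mod 360
= 228 mod 360
= 228°


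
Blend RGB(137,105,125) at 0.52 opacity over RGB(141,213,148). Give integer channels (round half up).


C = α×F + (1-α)×B, with 1-α = 0.48
R: 0.52×137 + 0.48×141 = 71.24 + 67.68 = 138.92 → 139
G: 0.52×105 + 0.48×213 = 54.60 + 102.24 = 156.84 → 157
B: 0.52×125 + 0.48×148 = 65.00 + 71.04 = 136.04 → 136
= RGB(139, 157, 136)


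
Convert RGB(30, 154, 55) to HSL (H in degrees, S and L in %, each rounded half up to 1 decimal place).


Normalize: R'=30/255≈0.1176, G'=154/255≈0.6039, B'=55/255≈0.2157
Max=154/255, Min=30/255, Δ=Max-Min=124/255
L = (Max+Min)/2 = (154+30)/510 = 184/510 = 0.36078… → L = 36.1%
L ≤ 0.5 → S = Δ/(Max+Min) = 124/(154+30) = 124/184 = 0.67391… → S = 67.4%
(the 1/255 factors cancel in S and H, so raw channel differences can be used)
Max is G' → H = 60 × ((B-R)/Δ + 2) = 60 × ((55-30)/124 + 2)
  25/124 + 2 = 0.2016… + 2 = 2.2016…
  H = 60 × 2.2016… = 132.096…° → H = 132.1°
= HSL(132.1°, 67.4%, 36.1%)


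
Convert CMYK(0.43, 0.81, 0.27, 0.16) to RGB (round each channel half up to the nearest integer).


R = 255 × (1-C) × (1-K) = 255 × 0.57 × 0.84 = 122.094 → 122
G = 255 × (1-M) × (1-K) = 255 × 0.19 × 0.84 = 40.698 → 41
B = 255 × (1-Y) × (1-K) = 255 × 0.73 × 0.84 = 156.366 → 156
= RGB(122, 41, 156)


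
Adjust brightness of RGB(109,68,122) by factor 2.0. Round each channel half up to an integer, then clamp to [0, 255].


Multiply each channel by 2.0, round half up, clamp to [0, 255]
R: 109×2.0 = 218
G: 68×2.0 = 136
B: 122×2.0 = 244
= RGB(218, 136, 244)


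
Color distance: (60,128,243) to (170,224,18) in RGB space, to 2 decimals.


d = √[(R₁-R₂)² + (G₁-G₂)² + (B₁-B₂)²]
d = √[(60-170)² + (128-224)² + (243-18)²]
d = √[12100 + 9216 + 50625]
d = √71941
d ≈ 268.22


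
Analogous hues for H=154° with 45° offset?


Base hue: 154°
Left analog: (154 - 45) mod 360 = 109°
Right analog: (154 + 45) mod 360 = 199°
Analogous hues = 109° and 199°


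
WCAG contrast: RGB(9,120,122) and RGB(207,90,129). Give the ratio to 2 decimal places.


Linearize each sRGB channel c=v/255: c/12.92 if c ≤ 0.04045 else ((c+0.055)/1.055)^2.4
L = 0.2126×R_lin + 0.7152×G_lin + 0.0722×B_lin
Color 1 (9,120,122):
  R=9: 9/255≈0.0353 ≤ 0.04045 → 0.0353/12.92 ≈ 0.00273
  G=120: 120/255≈0.4706 > 0.04045 → ((0.4706+0.055)/1.055)^2.4 ≈ 0.18782
  B=122: 122/255≈0.4784 > 0.04045 → ((0.4784+0.055)/1.055)^2.4 ≈ 0.19462
  L1 = 0.2126×0.00273 + 0.7152×0.18782 + 0.0722×0.19462 ≈ 0.14896
Color 2 (207,90,129):
  R=207: 207/255≈0.8118 > 0.04045 → ((0.8118+0.055)/1.055)^2.4 ≈ 0.62396
  G=90: 90/255≈0.3529 > 0.04045 → ((0.3529+0.055)/1.055)^2.4 ≈ 0.10224
  B=129: 129/255≈0.5059 > 0.04045 → ((0.5059+0.055)/1.055)^2.4 ≈ 0.21953
  L2 = 0.2126×0.62396 + 0.7152×0.10224 + 0.0722×0.21953 ≈ 0.22163
Lighter = 0.22163, Darker = 0.14896
Ratio = (L_lighter + 0.05) / (L_darker + 0.05)
Ratio = (0.22163 + 0.05) / (0.14896 + 0.05) = 0.27163 / 0.19896 ≈ 1.3652
Ratio ≈ 1.37:1


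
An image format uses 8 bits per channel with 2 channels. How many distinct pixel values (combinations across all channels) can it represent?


Total bits = 8 bits/channel × 2 channels = 16 bits
Distinct pixel values = 2^16
= 65,536 pixel values


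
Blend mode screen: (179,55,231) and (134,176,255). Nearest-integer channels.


Screen: C = 255 - (255-A)×(255-B)/255, rounded to nearest integer
R: 255 - (255-179)×(255-134)/255 = 255 - 9196/255 ≈ 255 - 36.063 = 218.937 → 219
G: 255 - (255-55)×(255-176)/255 = 255 - 15800/255 ≈ 255 - 61.961 = 193.039 → 193
B: 255 - (255-231)×(255-255)/255 = 255 - 0/255 ≈ 255 - 0.000 = 255.000 → 255
= RGB(219, 193, 255)


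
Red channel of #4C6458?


Color: #4C6458
R = 4C = 76
G = 64 = 100
B = 58 = 88
Red = 76


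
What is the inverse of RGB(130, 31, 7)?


Invert: (255-R, 255-G, 255-B)
R: 255-130 = 125
G: 255-31 = 224
B: 255-7 = 248
= RGB(125, 224, 248)


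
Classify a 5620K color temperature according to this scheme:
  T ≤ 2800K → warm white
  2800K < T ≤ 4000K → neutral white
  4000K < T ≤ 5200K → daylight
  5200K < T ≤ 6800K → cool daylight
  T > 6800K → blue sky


Temperature: 5620K
5200K < 5620K ≤ 6800K → cool daylight
Classification: cool daylight


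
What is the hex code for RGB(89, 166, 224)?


R = 89 → 59 (hex)
G = 166 → A6 (hex)
B = 224 → E0 (hex)
Hex = #59A6E0


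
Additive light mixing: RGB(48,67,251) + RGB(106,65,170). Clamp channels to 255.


Additive: each channel = min(255, C₁+C₂)
R: 48+106 = 154 → 154
G: 67+65 = 132 → 132
B: 251+170 = 421 → 255
= RGB(154, 132, 255)


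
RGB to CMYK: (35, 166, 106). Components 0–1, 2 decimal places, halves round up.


R'=35/255≈0.1373, G'=166/255≈0.6510, B'=106/255≈0.4157
K = 1 - max(R',G',B') = 1 - 166/255 = 89/255 = 0.34901… → 0.35
(1-R'-K)/(1-K) simplifies to (max-R)/max with max = 166:
C = (166-35)/166 = 131/166 = 0.78915… → 0.79
M = (166-166)/166 = 0/166 = 0 → 0.00
Y = (166-106)/166 = 60/166 = 0.36144… → 0.36
= CMYK(0.79, 0.00, 0.36, 0.35)


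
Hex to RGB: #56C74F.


56 → 86 (R)
C7 → 199 (G)
4F → 79 (B)
= RGB(86, 199, 79)


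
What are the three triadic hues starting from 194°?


Triadic: equally spaced at 120° intervals
H1 = 194°
H2 = (194 + 120) mod 360 = 314°
H3 = (194 + 240) mod 360 = 74°
Triadic = 194°, 314°, 74°


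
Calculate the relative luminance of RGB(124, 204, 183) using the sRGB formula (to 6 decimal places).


Linearize each channel (sRGB transfer function): c = v/255; c_lin = c/12.92 if c ≤ 0.04045, else ((c+0.055)/1.055)^2.4
  R: 124/255 ≈ 0.486275 > 0.04045 → ((0.486275+0.055)/1.055)^2.4 ≈ 0.201556
  G: 204/255 ≈ 0.800000 > 0.04045 → ((0.800000+0.055)/1.055)^2.4 ≈ 0.603827
  B: 183/255 ≈ 0.717647 > 0.04045 → ((0.717647+0.055)/1.055)^2.4 ≈ 0.473531
R_lin = 0.201556, G_lin = 0.603827, B_lin = 0.473531
L = 0.2126×R + 0.7152×G + 0.0722×B
L = 0.2126×0.201556 + 0.7152×0.603827 + 0.0722×0.473531
L ≈ 0.508897


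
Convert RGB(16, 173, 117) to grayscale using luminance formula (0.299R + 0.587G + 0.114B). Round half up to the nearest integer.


Gray = 0.299×R + 0.587×G + 0.114×B
Gray = 0.299×16 + 0.587×173 + 0.114×117
Gray = 4.784 + 101.551 + 13.338
Gray = 119.673 → round half up → 120
Gray = 120


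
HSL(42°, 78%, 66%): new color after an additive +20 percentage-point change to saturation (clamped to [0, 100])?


Original S = 78%
Adjustment = +20 percentage points
New S = 78 + (20) = 98
Clamp to [0, 100] → 98
= HSL(42°, 98%, 66%)


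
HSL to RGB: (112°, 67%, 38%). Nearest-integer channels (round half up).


H=112°, S=0.67, L=0.38
C = (1-|2L-1|)×S = (1-|-0.24|)×0.67 = 0.5092
H' = H/60 = 112/60 ≈ 1.8667; X = C×(1-|H' mod 2 - 1|) ≈ 0.0679
m = L - C/2 = 0.38 - 0.2546 = 0.1254
Sector ⌊H'⌋ = 1 → (R',G',B') = (≈0.0679, 0.5092, 0.0)
RGB = ((R'+m)×255, (G'+m)×255, (B'+m)×255) = (49.2898, 161.823, 31.977)
Round half up → RGB(49, 162, 32)


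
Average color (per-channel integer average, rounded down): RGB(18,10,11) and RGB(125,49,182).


Midpoint: each channel = ⌊(C₁+C₂)/2⌋
R: ⌊(18+125)/2⌋ = 71
G: ⌊(10+49)/2⌋ = 29
B: ⌊(11+182)/2⌋ = 96
= RGB(71, 29, 96)


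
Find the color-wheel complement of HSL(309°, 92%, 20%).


Complement = opposite side of color wheel = hue + 180°
H' = (309 + 180) mod 360 = 129°
S and L unchanged.
= HSL(129°, 92%, 20%)


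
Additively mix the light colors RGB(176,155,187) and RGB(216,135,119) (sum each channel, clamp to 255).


Additive: each channel = min(255, C₁+C₂)
R: 176+216 = 392 → 255
G: 155+135 = 290 → 255
B: 187+119 = 306 → 255
= RGB(255, 255, 255)


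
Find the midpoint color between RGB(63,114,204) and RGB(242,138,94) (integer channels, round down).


Midpoint: each channel = ⌊(C₁+C₂)/2⌋
R: ⌊(63+242)/2⌋ = 152
G: ⌊(114+138)/2⌋ = 126
B: ⌊(204+94)/2⌋ = 149
= RGB(152, 126, 149)


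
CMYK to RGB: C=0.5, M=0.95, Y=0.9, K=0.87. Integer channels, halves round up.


R = 255 × (1-C) × (1-K) = 255 × 0.50 × 0.13 = 16.575 → 17
G = 255 × (1-M) × (1-K) = 255 × 0.05 × 0.13 = 1.6575 → 2
B = 255 × (1-Y) × (1-K) = 255 × 0.10 × 0.13 = 3.315 → 3
= RGB(17, 2, 3)


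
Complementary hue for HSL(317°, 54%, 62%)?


Complement = opposite side of color wheel = hue + 180°
H' = (317 + 180) mod 360 = 137°
S and L unchanged.
= HSL(137°, 54%, 62%)


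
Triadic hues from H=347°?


Triadic: equally spaced at 120° intervals
H1 = 347°
H2 = (347 + 120) mod 360 = 107°
H3 = (347 + 240) mod 360 = 227°
Triadic = 347°, 107°, 227°


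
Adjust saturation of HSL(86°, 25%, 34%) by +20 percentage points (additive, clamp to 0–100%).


Original S = 25%
Adjustment = +20 percentage points
New S = 25 + (20) = 45
Clamp to [0, 100] → 45
= HSL(86°, 45%, 34%)


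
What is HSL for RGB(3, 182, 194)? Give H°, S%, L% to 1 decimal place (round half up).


Normalize: R'=3/255≈0.0118, G'=182/255≈0.7137, B'=194/255≈0.7608
Max=194/255, Min=3/255, Δ=Max-Min=191/255
L = (Max+Min)/2 = (194+3)/510 = 197/510 = 0.38627… → L = 38.6%
L ≤ 0.5 → S = Δ/(Max+Min) = 191/(194+3) = 191/197 = 0.96954… → S = 97.0%
(the 1/255 factors cancel in S and H, so raw channel differences can be used)
Max is B' → H = 60 × ((R-G)/Δ + 4) = 60 × ((3-182)/191 + 4)
  -179/191 + 4 = -0.9371… + 4 = 3.0628…
  H = 60 × 3.0628… = 183.769…° → H = 183.8°
= HSL(183.8°, 97.0%, 38.6%)


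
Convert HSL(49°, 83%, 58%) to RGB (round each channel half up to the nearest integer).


H=49°, S=0.83, L=0.58
C = (1-|2L-1|)×S = (1-|0.16|)×0.83 = 0.6972
H' = H/60 = 49/60 ≈ 0.8167; X = C×(1-|H' mod 2 - 1|) = 0.56938
m = L - C/2 = 0.58 - 0.3486 = 0.2314
Sector ⌊H'⌋ = 0 → (R',G',B') = (0.6972, 0.56938, 0.0)
RGB = ((R'+m)×255, (G'+m)×255, (B'+m)×255) = (236.793, 204.1989, 59.007)
Round half up → RGB(237, 204, 59)


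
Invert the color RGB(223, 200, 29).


Invert: (255-R, 255-G, 255-B)
R: 255-223 = 32
G: 255-200 = 55
B: 255-29 = 226
= RGB(32, 55, 226)


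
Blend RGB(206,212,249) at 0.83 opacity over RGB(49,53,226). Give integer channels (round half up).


C = α×F + (1-α)×B, with 1-α = 0.17
R: 0.83×206 + 0.17×49 = 170.98 + 8.33 = 179.31 → 179
G: 0.83×212 + 0.17×53 = 175.96 + 9.01 = 184.97 → 185
B: 0.83×249 + 0.17×226 = 206.67 + 38.42 = 245.09 → 245
= RGB(179, 185, 245)


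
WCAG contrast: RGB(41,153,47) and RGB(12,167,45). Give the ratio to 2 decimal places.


Linearize each sRGB channel c=v/255: c/12.92 if c ≤ 0.04045 else ((c+0.055)/1.055)^2.4
L = 0.2126×R_lin + 0.7152×G_lin + 0.0722×B_lin
Color 1 (41,153,47):
  R=41: 41/255≈0.1608 > 0.04045 → ((0.1608+0.055)/1.055)^2.4 ≈ 0.02217
  G=153: 153/255≈0.6000 > 0.04045 → ((0.6000+0.055)/1.055)^2.4 ≈ 0.31855
  B=47: 47/255≈0.1843 > 0.04045 → ((0.1843+0.055)/1.055)^2.4 ≈ 0.02843
  L1 = 0.2126×0.02217 + 0.7152×0.31855 + 0.0722×0.02843 ≈ 0.23459
Color 2 (12,167,45):
  R=12: 12/255≈0.0471 > 0.04045 → ((0.0471+0.055)/1.055)^2.4 ≈ 0.00368
  G=167: 167/255≈0.6549 > 0.04045 → ((0.6549+0.055)/1.055)^2.4 ≈ 0.38643
  B=45: 45/255≈0.1765 > 0.04045 → ((0.1765+0.055)/1.055)^2.4 ≈ 0.02624
  L2 = 0.2126×0.00368 + 0.7152×0.38643 + 0.0722×0.02624 ≈ 0.27905
Lighter = 0.27905, Darker = 0.23459
Ratio = (L_lighter + 0.05) / (L_darker + 0.05)
Ratio = (0.27905 + 0.05) / (0.23459 + 0.05) = 0.32905 / 0.28459 ≈ 1.1562
Ratio ≈ 1.16:1


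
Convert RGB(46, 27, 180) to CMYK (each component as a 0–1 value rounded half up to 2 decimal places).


R'=46/255≈0.1804, G'=27/255≈0.1059, B'=180/255≈0.7059
K = 1 - max(R',G',B') = 1 - 180/255 = 75/255 = 0.29411… → 0.29
(1-R'-K)/(1-K) simplifies to (max-R)/max with max = 180:
C = (180-46)/180 = 134/180 = 0.74444… → 0.74
M = (180-27)/180 = 153/180 = 0.85 → 0.85
Y = (180-180)/180 = 0/180 = 0 → 0.00
= CMYK(0.74, 0.85, 0.00, 0.29)


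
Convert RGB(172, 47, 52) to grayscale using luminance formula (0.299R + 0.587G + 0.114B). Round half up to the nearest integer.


Gray = 0.299×R + 0.587×G + 0.114×B
Gray = 0.299×172 + 0.587×47 + 0.114×52
Gray = 51.428 + 27.589 + 5.928
Gray = 84.945 → round half up → 85
Gray = 85


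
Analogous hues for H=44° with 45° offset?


Base hue: 44°
Left analog: (44 - 45) mod 360 = 359°
Right analog: (44 + 45) mod 360 = 89°
Analogous hues = 359° and 89°


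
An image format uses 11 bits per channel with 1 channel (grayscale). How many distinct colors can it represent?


Total bits = 11 bits/channel × 1 channels = 11 bits
Distinct colors = 2^11
= 2,048 colors


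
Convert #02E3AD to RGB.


02 → 2 (R)
E3 → 227 (G)
AD → 173 (B)
= RGB(2, 227, 173)


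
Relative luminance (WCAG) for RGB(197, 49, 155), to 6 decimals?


Linearize each channel (sRGB transfer function): c = v/255; c_lin = c/12.92 if c ≤ 0.04045, else ((c+0.055)/1.055)^2.4
  R: 197/255 ≈ 0.772549 > 0.04045 → ((0.772549+0.055)/1.055)^2.4 ≈ 0.558340
  G: 49/255 ≈ 0.192157 > 0.04045 → ((0.192157+0.055)/1.055)^2.4 ≈ 0.030713
  B: 155/255 ≈ 0.607843 > 0.04045 → ((0.607843+0.055)/1.055)^2.4 ≈ 0.327778
R_lin = 0.558340, G_lin = 0.030713, B_lin = 0.327778
L = 0.2126×R + 0.7152×G + 0.0722×B
L = 0.2126×0.558340 + 0.7152×0.030713 + 0.0722×0.327778
L ≈ 0.164335


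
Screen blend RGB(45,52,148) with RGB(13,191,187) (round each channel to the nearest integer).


Screen: C = 255 - (255-A)×(255-B)/255, rounded to nearest integer
R: 255 - (255-45)×(255-13)/255 = 255 - 50820/255 ≈ 255 - 199.294 = 55.706 → 56
G: 255 - (255-52)×(255-191)/255 = 255 - 12992/255 ≈ 255 - 50.949 = 204.051 → 204
B: 255 - (255-148)×(255-187)/255 = 255 - 7276/255 ≈ 255 - 28.533 = 226.467 → 226
= RGB(56, 204, 226)


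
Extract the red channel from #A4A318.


Color: #A4A318
R = A4 = 164
G = A3 = 163
B = 18 = 24
Red = 164


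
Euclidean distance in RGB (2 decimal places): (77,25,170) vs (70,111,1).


d = √[(R₁-R₂)² + (G₁-G₂)² + (B₁-B₂)²]
d = √[(77-70)² + (25-111)² + (170-1)²]
d = √[49 + 7396 + 28561]
d = √36006
d ≈ 189.75


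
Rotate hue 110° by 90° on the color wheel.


New hue = (H + rotation) mod 360
New hue = (110 + 90) mod 360
= 200 mod 360
= 200°


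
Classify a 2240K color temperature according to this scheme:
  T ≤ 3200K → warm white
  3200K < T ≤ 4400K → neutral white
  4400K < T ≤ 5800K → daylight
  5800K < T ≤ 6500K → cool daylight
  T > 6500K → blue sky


Temperature: 2240K
2240K ≤ 3200K → warm white
Classification: warm white


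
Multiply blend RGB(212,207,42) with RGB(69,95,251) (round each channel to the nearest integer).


Multiply: C = A×B/255, rounded to nearest integer
R: 212×69/255 = 14628/255 ≈ 57.365 → 57
G: 207×95/255 = 19665/255 ≈ 77.118 → 77
B: 42×251/255 = 10542/255 ≈ 41.341 → 41
= RGB(57, 77, 41)


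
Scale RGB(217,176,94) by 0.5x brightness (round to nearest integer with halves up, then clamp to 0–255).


Multiply each channel by 0.5, round half up, clamp to [0, 255]
R: 217×0.5 = 108.5 → round → 109
G: 176×0.5 = 88
B: 94×0.5 = 47
= RGB(109, 88, 47)


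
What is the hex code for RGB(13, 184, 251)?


R = 13 → 0D (hex)
G = 184 → B8 (hex)
B = 251 → FB (hex)
Hex = #0DB8FB


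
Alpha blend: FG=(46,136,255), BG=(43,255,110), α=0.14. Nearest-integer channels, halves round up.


C = α×F + (1-α)×B, with 1-α = 0.86
R: 0.14×46 + 0.86×43 = 6.44 + 36.98 = 43.42 → 43
G: 0.14×136 + 0.86×255 = 19.04 + 219.30 = 238.34 → 238
B: 0.14×255 + 0.86×110 = 35.70 + 94.60 = 130.30 → 130
= RGB(43, 238, 130)


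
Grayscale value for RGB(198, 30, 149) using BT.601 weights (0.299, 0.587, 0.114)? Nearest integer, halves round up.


Gray = 0.299×R + 0.587×G + 0.114×B
Gray = 0.299×198 + 0.587×30 + 0.114×149
Gray = 59.202 + 17.610 + 16.986
Gray = 93.798 → round half up → 94
Gray = 94


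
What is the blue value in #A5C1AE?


Color: #A5C1AE
R = A5 = 165
G = C1 = 193
B = AE = 174
Blue = 174


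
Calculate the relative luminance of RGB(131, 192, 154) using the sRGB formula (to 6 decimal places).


Linearize each channel (sRGB transfer function): c = v/255; c_lin = c/12.92 if c ≤ 0.04045, else ((c+0.055)/1.055)^2.4
  R: 131/255 ≈ 0.513725 > 0.04045 → ((0.513725+0.055)/1.055)^2.4 ≈ 0.226966
  G: 192/255 ≈ 0.752941 > 0.04045 → ((0.752941+0.055)/1.055)^2.4 ≈ 0.527115
  B: 154/255 ≈ 0.603922 > 0.04045 → ((0.603922+0.055)/1.055)^2.4 ≈ 0.323143
R_lin = 0.226966, G_lin = 0.527115, B_lin = 0.323143
L = 0.2126×R + 0.7152×G + 0.0722×B
L = 0.2126×0.226966 + 0.7152×0.527115 + 0.0722×0.323143
L ≈ 0.448577


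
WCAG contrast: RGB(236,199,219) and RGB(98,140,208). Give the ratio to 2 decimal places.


Linearize each sRGB channel c=v/255: c/12.92 if c ≤ 0.04045 else ((c+0.055)/1.055)^2.4
L = 0.2126×R_lin + 0.7152×G_lin + 0.0722×B_lin
Color 1 (236,199,219):
  R=236: 236/255≈0.9255 > 0.04045 → ((0.9255+0.055)/1.055)^2.4 ≈ 0.83880
  G=199: 199/255≈0.7804 > 0.04045 → ((0.7804+0.055)/1.055)^2.4 ≈ 0.57112
  B=219: 219/255≈0.8588 > 0.04045 → ((0.8588+0.055)/1.055)^2.4 ≈ 0.70838
  L1 = 0.2126×0.83880 + 0.7152×0.57112 + 0.0722×0.70838 ≈ 0.63794
Color 2 (98,140,208):
  R=98: 98/255≈0.3843 > 0.04045 → ((0.3843+0.055)/1.055)^2.4 ≈ 0.12214
  G=140: 140/255≈0.5490 > 0.04045 → ((0.5490+0.055)/1.055)^2.4 ≈ 0.26225
  B=208: 208/255≈0.8157 > 0.04045 → ((0.8157+0.055)/1.055)^2.4 ≈ 0.63076
  L2 = 0.2126×0.12214 + 0.7152×0.26225 + 0.0722×0.63076 ≈ 0.25907
Lighter = 0.63794, Darker = 0.25907
Ratio = (L_lighter + 0.05) / (L_darker + 0.05)
Ratio = (0.63794 + 0.05) / (0.25907 + 0.05) = 0.68794 / 0.30907 ≈ 2.2259
Ratio ≈ 2.23:1


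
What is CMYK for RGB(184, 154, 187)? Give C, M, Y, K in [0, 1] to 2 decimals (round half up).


R'=184/255≈0.7216, G'=154/255≈0.6039, B'=187/255≈0.7333
K = 1 - max(R',G',B') = 1 - 187/255 = 68/255 = 0.26666… → 0.27
(1-R'-K)/(1-K) simplifies to (max-R)/max with max = 187:
C = (187-184)/187 = 3/187 = 0.01604… → 0.02
M = (187-154)/187 = 33/187 = 0.17647… → 0.18
Y = (187-187)/187 = 0/187 = 0 → 0.00
= CMYK(0.02, 0.18, 0.00, 0.27)


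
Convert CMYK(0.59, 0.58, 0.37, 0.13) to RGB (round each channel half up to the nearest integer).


R = 255 × (1-C) × (1-K) = 255 × 0.41 × 0.87 = 90.9585 → 91
G = 255 × (1-M) × (1-K) = 255 × 0.42 × 0.87 = 93.177 → 93
B = 255 × (1-Y) × (1-K) = 255 × 0.63 × 0.87 = 139.7655 → 140
= RGB(91, 93, 140)


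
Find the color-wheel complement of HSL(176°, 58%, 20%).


Complement = opposite side of color wheel = hue + 180°
H' = (176 + 180) mod 360 = 356°
S and L unchanged.
= HSL(356°, 58%, 20%)


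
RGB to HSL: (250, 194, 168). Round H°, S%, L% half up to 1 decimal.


Normalize: R'=250/255≈0.9804, G'=194/255≈0.7608, B'=168/255≈0.6588
Max=250/255, Min=168/255, Δ=Max-Min=82/255
L = (Max+Min)/2 = (250+168)/510 = 418/510 = 0.81960… → L = 82.0%
L > 0.5 → S = Δ/(2-Max-Min) = 82/(510-250-168) = 82/92 = 0.89130… → S = 89.1%
(the 1/255 factors cancel in S and H, so raw channel differences can be used)
Max is R' → H = 60 × (((G-B)/Δ) mod 6) = 60 × (((194-168)/82) mod 6)
  26/82 = 0.3170…
  H = 60 × 0.3170… = 19.024…° → H = 19.0°
= HSL(19.0°, 89.1%, 82.0%)


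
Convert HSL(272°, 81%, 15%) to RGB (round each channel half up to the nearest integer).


H=272°, S=0.81, L=0.15
C = (1-|2L-1|)×S = (1-|-0.70|)×0.81 = 0.243
H' = H/60 = 272/60 ≈ 4.5333; X = C×(1-|H' mod 2 - 1|) = 0.1296
m = L - C/2 = 0.15 - 0.1215 = 0.0285
Sector ⌊H'⌋ = 4 → (R',G',B') = (0.1296, 0.0, 0.243)
RGB = ((R'+m)×255, (G'+m)×255, (B'+m)×255) = (40.3155, 7.2675, 69.2325)
Round half up → RGB(40, 7, 69)


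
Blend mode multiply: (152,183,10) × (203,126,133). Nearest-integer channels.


Multiply: C = A×B/255, rounded to nearest integer
R: 152×203/255 = 30856/255 ≈ 121.004 → 121
G: 183×126/255 = 23058/255 ≈ 90.424 → 90
B: 10×133/255 = 1330/255 ≈ 5.216 → 5
= RGB(121, 90, 5)


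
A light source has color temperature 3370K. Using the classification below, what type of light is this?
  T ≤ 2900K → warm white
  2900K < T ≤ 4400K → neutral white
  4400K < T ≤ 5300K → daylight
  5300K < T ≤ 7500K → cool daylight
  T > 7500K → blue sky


Temperature: 3370K
2900K < 3370K ≤ 4400K → neutral white
Classification: neutral white


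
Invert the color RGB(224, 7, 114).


Invert: (255-R, 255-G, 255-B)
R: 255-224 = 31
G: 255-7 = 248
B: 255-114 = 141
= RGB(31, 248, 141)


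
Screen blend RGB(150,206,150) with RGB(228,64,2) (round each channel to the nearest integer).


Screen: C = 255 - (255-A)×(255-B)/255, rounded to nearest integer
R: 255 - (255-150)×(255-228)/255 = 255 - 2835/255 ≈ 255 - 11.118 = 243.882 → 244
G: 255 - (255-206)×(255-64)/255 = 255 - 9359/255 ≈ 255 - 36.702 = 218.298 → 218
B: 255 - (255-150)×(255-2)/255 = 255 - 26565/255 ≈ 255 - 104.176 = 150.824 → 151
= RGB(244, 218, 151)


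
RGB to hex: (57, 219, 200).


R = 57 → 39 (hex)
G = 219 → DB (hex)
B = 200 → C8 (hex)
Hex = #39DBC8


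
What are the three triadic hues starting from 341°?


Triadic: equally spaced at 120° intervals
H1 = 341°
H2 = (341 + 120) mod 360 = 101°
H3 = (341 + 240) mod 360 = 221°
Triadic = 341°, 101°, 221°


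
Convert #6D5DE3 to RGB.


6D → 109 (R)
5D → 93 (G)
E3 → 227 (B)
= RGB(109, 93, 227)


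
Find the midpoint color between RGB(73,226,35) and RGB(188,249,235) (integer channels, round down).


Midpoint: each channel = ⌊(C₁+C₂)/2⌋
R: ⌊(73+188)/2⌋ = 130
G: ⌊(226+249)/2⌋ = 237
B: ⌊(35+235)/2⌋ = 135
= RGB(130, 237, 135)


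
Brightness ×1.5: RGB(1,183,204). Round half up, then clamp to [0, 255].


Multiply each channel by 1.5, round half up, clamp to [0, 255]
R: 1×1.5 = 1.5 → round → 2
G: 183×1.5 = 274.5 → round → 275 → clamp → 255
B: 204×1.5 = 306 → clamp → 255
= RGB(2, 255, 255)


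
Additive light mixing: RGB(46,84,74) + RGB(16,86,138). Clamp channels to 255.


Additive: each channel = min(255, C₁+C₂)
R: 46+16 = 62 → 62
G: 84+86 = 170 → 170
B: 74+138 = 212 → 212
= RGB(62, 170, 212)


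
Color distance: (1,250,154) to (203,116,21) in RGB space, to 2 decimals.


d = √[(R₁-R₂)² + (G₁-G₂)² + (B₁-B₂)²]
d = √[(1-203)² + (250-116)² + (154-21)²]
d = √[40804 + 17956 + 17689]
d = √76449
d ≈ 276.49


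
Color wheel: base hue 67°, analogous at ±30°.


Base hue: 67°
Left analog: (67 - 30) mod 360 = 37°
Right analog: (67 + 30) mod 360 = 97°
Analogous hues = 37° and 97°


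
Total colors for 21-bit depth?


Colors = 2^bits = 2^21
= 2,097,152 colors


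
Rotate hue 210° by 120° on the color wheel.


New hue = (H + rotation) mod 360
New hue = (210 + 120) mod 360
= 330 mod 360
= 330°


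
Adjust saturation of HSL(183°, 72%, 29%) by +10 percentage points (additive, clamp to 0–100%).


Original S = 72%
Adjustment = +10 percentage points
New S = 72 + (10) = 82
Clamp to [0, 100] → 82
= HSL(183°, 82%, 29%)


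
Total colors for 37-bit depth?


Colors = 2^bits = 2^37
= 137,438,953,472 colors


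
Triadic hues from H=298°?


Triadic: equally spaced at 120° intervals
H1 = 298°
H2 = (298 + 120) mod 360 = 58°
H3 = (298 + 240) mod 360 = 178°
Triadic = 298°, 58°, 178°


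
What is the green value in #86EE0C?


Color: #86EE0C
R = 86 = 134
G = EE = 238
B = 0C = 12
Green = 238


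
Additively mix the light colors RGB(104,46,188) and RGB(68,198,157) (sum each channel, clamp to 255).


Additive: each channel = min(255, C₁+C₂)
R: 104+68 = 172 → 172
G: 46+198 = 244 → 244
B: 188+157 = 345 → 255
= RGB(172, 244, 255)


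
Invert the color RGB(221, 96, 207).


Invert: (255-R, 255-G, 255-B)
R: 255-221 = 34
G: 255-96 = 159
B: 255-207 = 48
= RGB(34, 159, 48)


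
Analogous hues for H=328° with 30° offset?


Base hue: 328°
Left analog: (328 - 30) mod 360 = 298°
Right analog: (328 + 30) mod 360 = 358°
Analogous hues = 298° and 358°


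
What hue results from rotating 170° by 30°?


New hue = (H + rotation) mod 360
New hue = (170 + 30) mod 360
= 200 mod 360
= 200°


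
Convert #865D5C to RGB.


86 → 134 (R)
5D → 93 (G)
5C → 92 (B)
= RGB(134, 93, 92)


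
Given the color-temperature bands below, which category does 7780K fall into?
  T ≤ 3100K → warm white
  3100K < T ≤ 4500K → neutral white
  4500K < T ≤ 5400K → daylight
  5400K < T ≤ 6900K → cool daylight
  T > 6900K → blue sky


Temperature: 7780K
7780K > 6900K → blue sky
Classification: blue sky


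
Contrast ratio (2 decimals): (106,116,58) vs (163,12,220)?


Linearize each sRGB channel c=v/255: c/12.92 if c ≤ 0.04045 else ((c+0.055)/1.055)^2.4
L = 0.2126×R_lin + 0.7152×G_lin + 0.0722×B_lin
Color 1 (106,116,58):
  R=106: 106/255≈0.4157 > 0.04045 → ((0.4157+0.055)/1.055)^2.4 ≈ 0.14413
  G=116: 116/255≈0.4549 > 0.04045 → ((0.4549+0.055)/1.055)^2.4 ≈ 0.17465
  B=58: 58/255≈0.2275 > 0.04045 → ((0.2275+0.055)/1.055)^2.4 ≈ 0.04231
  L1 = 0.2126×0.14413 + 0.7152×0.17465 + 0.0722×0.04231 ≈ 0.15860
Color 2 (163,12,220):
  R=163: 163/255≈0.6392 > 0.04045 → ((0.6392+0.055)/1.055)^2.4 ≈ 0.36625
  G=12: 12/255≈0.0471 > 0.04045 → ((0.0471+0.055)/1.055)^2.4 ≈ 0.00368
  B=220: 220/255≈0.8627 > 0.04045 → ((0.8627+0.055)/1.055)^2.4 ≈ 0.71569
  L2 = 0.2126×0.36625 + 0.7152×0.00368 + 0.0722×0.71569 ≈ 0.13217
Lighter = 0.15860, Darker = 0.13217
Ratio = (L_lighter + 0.05) / (L_darker + 0.05)
Ratio = (0.15860 + 0.05) / (0.13217 + 0.05) = 0.20860 / 0.18217 ≈ 1.1451
Ratio ≈ 1.15:1


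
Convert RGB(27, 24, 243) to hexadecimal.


R = 27 → 1B (hex)
G = 24 → 18 (hex)
B = 243 → F3 (hex)
Hex = #1B18F3


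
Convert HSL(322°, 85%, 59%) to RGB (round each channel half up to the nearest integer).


H=322°, S=0.85, L=0.59
C = (1-|2L-1|)×S = (1-|0.18|)×0.85 = 0.697
H' = H/60 = 322/60 ≈ 5.3667; X = C×(1-|H' mod 2 - 1|) ≈ 0.4414
m = L - C/2 = 0.59 - 0.3485 = 0.2415
Sector ⌊H'⌋ = 5 → (R',G',B') = (0.697, 0.0, ≈0.4414)
RGB = ((R'+m)×255, (G'+m)×255, (B'+m)×255) = (239.3175, 61.5825, 174.148)
Round half up → RGB(239, 62, 174)


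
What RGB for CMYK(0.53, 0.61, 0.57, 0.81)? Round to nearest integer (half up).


R = 255 × (1-C) × (1-K) = 255 × 0.47 × 0.19 = 22.7715 → 23
G = 255 × (1-M) × (1-K) = 255 × 0.39 × 0.19 = 18.8955 → 19
B = 255 × (1-Y) × (1-K) = 255 × 0.43 × 0.19 = 20.8335 → 21
= RGB(23, 19, 21)


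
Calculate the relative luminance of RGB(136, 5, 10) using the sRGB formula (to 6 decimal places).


Linearize each channel (sRGB transfer function): c = v/255; c_lin = c/12.92 if c ≤ 0.04045, else ((c+0.055)/1.055)^2.4
  R: 136/255 ≈ 0.533333 > 0.04045 → ((0.533333+0.055)/1.055)^2.4 ≈ 0.246201
  G: 5/255 ≈ 0.019608 ≤ 0.04045 → 0.019608/12.92 ≈ 0.001518
  B: 10/255 ≈ 0.039216 ≤ 0.04045 → 0.039216/12.92 ≈ 0.003035
R_lin = 0.246201, G_lin = 0.001518, B_lin = 0.003035
L = 0.2126×R + 0.7152×G + 0.0722×B
L = 0.2126×0.246201 + 0.7152×0.001518 + 0.0722×0.003035
L ≈ 0.053647
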